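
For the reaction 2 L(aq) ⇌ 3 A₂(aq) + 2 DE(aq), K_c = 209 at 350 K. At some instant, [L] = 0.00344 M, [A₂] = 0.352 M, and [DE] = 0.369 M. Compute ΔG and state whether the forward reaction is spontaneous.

Q_c = [A₂]³·[DE]² / [L]² = (0.352)³·(0.369)² / (0.00344)² = 502
ΔG = RT ln(Q_c/K_c) = (8.314 J mol⁻¹ K⁻¹)(350 K) × ln(502/209)
   = (2.910 kJ/mol)(0.8763) = 2.55 kJ/mol
ΔG > 0, so the forward reaction is non-spontaneous (proceeds in reverse).

ΔG = 2.55 kJ/mol; the forward reaction is non-spontaneous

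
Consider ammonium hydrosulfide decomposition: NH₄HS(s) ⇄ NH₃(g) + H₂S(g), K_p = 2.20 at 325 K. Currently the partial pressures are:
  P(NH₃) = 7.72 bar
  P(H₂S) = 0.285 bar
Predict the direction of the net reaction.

no net change (already at equilibrium)

(NH₄HS is a pure solid — omitted from Q_p.)
Q_p = P(NH₃)·P(H₂S) = (7.72)·(0.285) = 2.20
Q_p = 2.20 = K_p, so the system is already at equilibrium.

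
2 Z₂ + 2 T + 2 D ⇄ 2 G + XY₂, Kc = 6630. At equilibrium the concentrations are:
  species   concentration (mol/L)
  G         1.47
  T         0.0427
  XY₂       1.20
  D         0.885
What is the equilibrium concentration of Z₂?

[Z₂] = 0.523 mol/L

At equilibrium, Kc = [G]²·[XY₂] / ([Z₂]²·[T]²·[D]²) = 6630.
(1.47)²·(1.20) / (([Z₂])²·(0.0427)²·(0.885)²) = 6630
[Z₂]² = 0.274 ⇒ [Z₂] = 0.523 mol/L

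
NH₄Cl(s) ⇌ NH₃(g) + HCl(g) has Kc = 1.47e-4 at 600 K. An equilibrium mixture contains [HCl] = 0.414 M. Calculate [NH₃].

(NH₄Cl is a pure solid — omitted from Kc.)
At equilibrium, Kc = [NH₃]·[HCl] = 1.47e-4.
([NH₃])·(0.414) = 1.47e-4
[NH₃] = 3.55e-4 M

[NH₃] = 3.55e-4 M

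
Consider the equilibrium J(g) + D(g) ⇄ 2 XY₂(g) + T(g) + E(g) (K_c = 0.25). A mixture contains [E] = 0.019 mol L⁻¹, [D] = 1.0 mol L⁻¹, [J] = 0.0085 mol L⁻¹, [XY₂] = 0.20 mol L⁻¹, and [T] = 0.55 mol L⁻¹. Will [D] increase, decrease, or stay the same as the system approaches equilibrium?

decrease

Q_c = [XY₂]²·[T]·[E] / ([J]·[D]) = (0.20)²·(0.55)·(0.019) / ((0.0085)·(1.0)) = 0.049
Q_c = 0.049 < K_c = 0.25: net forward reaction.
D is a reactant, so it decreases.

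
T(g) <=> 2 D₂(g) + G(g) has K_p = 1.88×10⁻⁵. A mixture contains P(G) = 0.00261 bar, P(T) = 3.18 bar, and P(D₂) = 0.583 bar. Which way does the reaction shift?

Q_p = P(D₂)²·P(G) / P(T) = (0.583)²·(0.00261) / (3.18) = 2.79×10⁻⁴
Q_p = 2.79×10⁻⁴ > K_p = 1.88×10⁻⁵, so the reverse reaction proceeds.

reverse (toward reactants)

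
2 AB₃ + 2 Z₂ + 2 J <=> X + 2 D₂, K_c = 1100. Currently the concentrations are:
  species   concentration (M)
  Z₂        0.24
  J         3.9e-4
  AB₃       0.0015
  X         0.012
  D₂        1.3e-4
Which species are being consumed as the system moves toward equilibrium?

X, D₂ (products)

Q_c = [X]·[D₂]² / ([AB₃]²·[Z₂]²·[J]²) = (0.012)·(1.3e-4)² / ((0.0015)²·(0.24)²·(3.9e-4)²) = 10000
Q_c = 10000 > K_c = 1100: net reverse reaction.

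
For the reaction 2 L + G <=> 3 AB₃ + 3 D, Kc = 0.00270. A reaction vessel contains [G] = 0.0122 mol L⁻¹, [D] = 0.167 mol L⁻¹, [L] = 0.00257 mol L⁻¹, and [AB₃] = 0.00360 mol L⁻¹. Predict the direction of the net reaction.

Qc = [AB₃]³·[D]³ / ([L]²·[G]) = (0.00360)³·(0.167)³ / ((0.00257)²·(0.0122)) = 0.00270
Qc = 0.00270 = Kc, so the system is already at equilibrium.

no net change (already at equilibrium)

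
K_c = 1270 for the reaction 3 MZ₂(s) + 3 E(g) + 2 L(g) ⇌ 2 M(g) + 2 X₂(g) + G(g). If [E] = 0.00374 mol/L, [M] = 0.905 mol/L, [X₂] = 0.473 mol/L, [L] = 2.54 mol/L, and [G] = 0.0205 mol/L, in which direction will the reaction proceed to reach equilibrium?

(MZ₂ is a pure solid — omitted from Q_c.)
Q_c = [M]²·[X₂]²·[G] / ([E]³·[L]²) = (0.905)²·(0.473)²·(0.0205) / ((0.00374)³·(2.54)²) = 11100
Q_c = 11100 > K_c = 1270, so the reverse reaction proceeds.

in the reverse direction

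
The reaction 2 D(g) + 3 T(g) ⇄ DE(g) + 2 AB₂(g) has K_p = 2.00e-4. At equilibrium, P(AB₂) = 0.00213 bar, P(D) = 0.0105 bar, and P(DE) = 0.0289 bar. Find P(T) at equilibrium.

P(T) = 1.81 bar

At equilibrium, K_p = P(DE)·P(AB₂)² / (P(D)²·P(T)³) = 2.00e-4.
(0.0289)·(0.00213)² / ((0.0105)²·(P(T))³) = 2.00e-4
P(T)³ = 5.95 ⇒ P(T) = 1.81 bar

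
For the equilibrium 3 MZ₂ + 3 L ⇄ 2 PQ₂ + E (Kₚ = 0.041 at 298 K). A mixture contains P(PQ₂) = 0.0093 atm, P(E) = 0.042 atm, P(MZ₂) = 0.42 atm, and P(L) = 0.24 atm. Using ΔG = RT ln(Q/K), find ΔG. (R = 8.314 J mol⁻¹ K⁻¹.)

ΔG = -6.06 kJ/mol

Qₚ = P(PQ₂)²·P(E) / (P(MZ₂)³·P(L)³) = (0.0093)²·(0.042) / ((0.42)³·(0.24)³) = 0.00355
ΔG = RT ln(Qₚ/Kₚ) = (8.314 J mol⁻¹ K⁻¹)(298 K) × ln(0.00355/0.041)
   = (2.478 kJ/mol)(-2.447) = -6.06 kJ/mol
ΔG < 0, so the forward reaction is spontaneous (proceeds forward).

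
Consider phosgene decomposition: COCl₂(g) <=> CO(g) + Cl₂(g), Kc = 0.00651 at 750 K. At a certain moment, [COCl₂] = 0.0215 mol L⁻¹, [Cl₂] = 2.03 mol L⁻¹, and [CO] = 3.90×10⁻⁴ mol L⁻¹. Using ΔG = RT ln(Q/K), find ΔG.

Qc = [CO]·[Cl₂] / [COCl₂] = (3.90×10⁻⁴)·(2.03) / (0.0215) = 0.0368
ΔG = RT ln(Qc/Kc) = (8.314 J mol⁻¹ K⁻¹)(750 K) × ln(0.0368/0.00651)
   = (6.236 kJ/mol)(1.732) = 10.8 kJ/mol
ΔG > 0, so the forward reaction is non-spontaneous (proceeds in reverse).

ΔG = 10.8 kJ/mol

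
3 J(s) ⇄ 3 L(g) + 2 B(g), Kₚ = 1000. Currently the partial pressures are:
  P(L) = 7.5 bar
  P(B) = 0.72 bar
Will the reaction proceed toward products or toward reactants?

to the right

(J is a pure solid — omitted from Qₚ.)
Qₚ = P(L)³·P(B)² = (7.5)³·(0.72)² = 220
Qₚ = 220 < Kₚ = 1000, so the forward reaction proceeds.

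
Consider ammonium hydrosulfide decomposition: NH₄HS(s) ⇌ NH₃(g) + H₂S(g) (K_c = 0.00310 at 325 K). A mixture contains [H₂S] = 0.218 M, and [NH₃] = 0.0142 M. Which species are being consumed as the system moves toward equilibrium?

none (at equilibrium)

(NH₄HS is a pure solid — omitted from Q_c.)
Q_c = [NH₃]·[H₂S] = (0.0142)·(0.218) = 0.00310
Q_c = 0.00310 = K_c; the system is at equilibrium.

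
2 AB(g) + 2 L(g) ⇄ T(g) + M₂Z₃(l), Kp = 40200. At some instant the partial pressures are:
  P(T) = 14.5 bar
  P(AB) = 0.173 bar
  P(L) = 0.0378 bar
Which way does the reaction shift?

reverse (toward reactants)

(M₂Z₃ is a pure liquid — omitted from Qp.)
Qp = P(T) / (P(AB)²·P(L)²) = (14.5) / ((0.173)²·(0.0378)²) = 3.39e5
Qp = 3.39e5 > Kp = 40200, so the reverse reaction proceeds.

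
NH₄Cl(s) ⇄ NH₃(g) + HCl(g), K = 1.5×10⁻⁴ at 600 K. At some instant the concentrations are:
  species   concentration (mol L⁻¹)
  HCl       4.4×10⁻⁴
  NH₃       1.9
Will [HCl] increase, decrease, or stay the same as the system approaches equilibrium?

decrease

(NH₄Cl is a pure solid — omitted from Q.)
Q = [NH₃]·[HCl] = (1.9)·(4.4×10⁻⁴) = 8.4×10⁻⁴
Q = 8.4×10⁻⁴ > K = 1.5×10⁻⁴: net reverse reaction.
HCl is a product, so it decreases.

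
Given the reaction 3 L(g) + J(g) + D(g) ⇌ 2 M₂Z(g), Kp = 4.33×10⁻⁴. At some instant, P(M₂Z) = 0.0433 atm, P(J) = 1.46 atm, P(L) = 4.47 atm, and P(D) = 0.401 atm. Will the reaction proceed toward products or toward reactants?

Qp = P(M₂Z)² / (P(L)³·P(J)·P(D)) = (0.0433)² / ((4.47)³·(1.46)·(0.401)) = 3.59×10⁻⁵
Qp = 3.59×10⁻⁵ < Kp = 4.33×10⁻⁴, so the forward reaction proceeds.

forward (toward products)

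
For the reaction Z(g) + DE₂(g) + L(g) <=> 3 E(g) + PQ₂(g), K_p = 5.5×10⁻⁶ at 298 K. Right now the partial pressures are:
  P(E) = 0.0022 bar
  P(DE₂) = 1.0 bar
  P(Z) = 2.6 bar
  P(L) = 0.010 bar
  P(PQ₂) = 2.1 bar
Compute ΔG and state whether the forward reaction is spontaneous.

Q_p = P(E)³·P(PQ₂) / (P(Z)·P(DE₂)·P(L)) = (0.0022)³·(2.1) / ((2.6)·(1.0)·(0.010)) = 8.60×10⁻⁷
ΔG = RT ln(Q_p/K_p) = (8.314 J mol⁻¹ K⁻¹)(298 K) × ln(8.60×10⁻⁷/5.5×10⁻⁶)
   = (2.478 kJ/mol)(-1.856) = -4.60 kJ/mol
ΔG < 0, so the forward reaction is spontaneous (proceeds forward).

ΔG = -4.60 kJ/mol; the forward reaction is spontaneous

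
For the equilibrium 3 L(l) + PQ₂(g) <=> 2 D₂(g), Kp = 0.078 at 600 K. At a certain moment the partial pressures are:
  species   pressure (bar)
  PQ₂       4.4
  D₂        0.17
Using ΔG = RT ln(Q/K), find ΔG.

ΔG = -12.3 kJ/mol

(L is a pure liquid — omitted from Qp.)
Qp = P(D₂)² / P(PQ₂) = (0.17)² / (4.4) = 0.00657
ΔG = RT ln(Qp/Kp) = (8.314 J mol⁻¹ K⁻¹)(600 K) × ln(0.00657/0.078)
   = (4.988 kJ/mol)(-2.474) = -12.3 kJ/mol
ΔG < 0, so the forward reaction is spontaneous (proceeds forward).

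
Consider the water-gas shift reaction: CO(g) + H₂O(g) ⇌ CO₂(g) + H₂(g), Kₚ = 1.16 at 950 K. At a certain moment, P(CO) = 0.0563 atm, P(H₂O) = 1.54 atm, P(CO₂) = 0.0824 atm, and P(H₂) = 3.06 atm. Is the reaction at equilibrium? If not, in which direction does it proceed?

Qₚ = P(CO₂)·P(H₂) / (P(CO)·P(H₂O)) = (0.0824)·(3.06) / ((0.0563)·(1.54)) = 2.91
Qₚ = 2.91 > Kₚ = 1.16, so the reverse reaction proceeds.

toward reactants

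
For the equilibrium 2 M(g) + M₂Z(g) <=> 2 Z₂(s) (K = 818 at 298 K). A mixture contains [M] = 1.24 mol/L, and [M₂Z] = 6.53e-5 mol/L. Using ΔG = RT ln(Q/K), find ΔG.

(Z₂ is a pure solid — omitted from Q.)
Q = 1 / ([M]²·[M₂Z]) = 1 / ((1.24)²·(6.53e-5)) = 9960
ΔG = RT ln(Q/K) = (8.314 J mol⁻¹ K⁻¹)(298 K) × ln(9960/818)
   = (2.478 kJ/mol)(2.499) = 6.19 kJ/mol
ΔG > 0, so the forward reaction is non-spontaneous (proceeds in reverse).

ΔG = 6.19 kJ/mol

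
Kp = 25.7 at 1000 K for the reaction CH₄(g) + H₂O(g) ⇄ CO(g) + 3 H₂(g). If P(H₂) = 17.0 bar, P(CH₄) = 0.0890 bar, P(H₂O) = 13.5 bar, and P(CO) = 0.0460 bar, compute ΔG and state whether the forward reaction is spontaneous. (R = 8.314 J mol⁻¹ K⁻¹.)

ΔG = 16.5 kJ/mol; the forward reaction is non-spontaneous

Qp = P(CO)·P(H₂)³ / (P(CH₄)·P(H₂O)) = (0.0460)·(17.0)³ / ((0.0890)·(13.5)) = 188
ΔG = RT ln(Qp/Kp) = (8.314 J mol⁻¹ K⁻¹)(1000 K) × ln(188/25.7)
   = (8.314 kJ/mol)(1.990) = 16.5 kJ/mol
ΔG > 0, so the forward reaction is non-spontaneous (proceeds in reverse).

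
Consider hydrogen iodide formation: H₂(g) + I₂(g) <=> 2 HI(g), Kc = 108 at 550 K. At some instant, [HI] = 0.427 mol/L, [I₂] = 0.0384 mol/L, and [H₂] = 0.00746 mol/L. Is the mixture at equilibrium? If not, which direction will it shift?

no; Q > K, reaction proceeds in reverse

Qc = [HI]² / ([H₂]·[I₂]) = (0.427)² / ((0.00746)·(0.0384)) = 636
Qc = 636 > Kc = 108: net reverse reaction.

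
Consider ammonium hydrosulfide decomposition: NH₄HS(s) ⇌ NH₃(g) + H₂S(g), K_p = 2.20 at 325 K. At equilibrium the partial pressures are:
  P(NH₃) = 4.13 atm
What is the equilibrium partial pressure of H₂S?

P(H₂S) = 0.533 atm

(NH₄HS is a pure solid — omitted from K_p.)
At equilibrium, K_p = P(NH₃)·P(H₂S) = 2.20.
(4.13)·(P(H₂S)) = 2.20
P(H₂S) = 0.533 atm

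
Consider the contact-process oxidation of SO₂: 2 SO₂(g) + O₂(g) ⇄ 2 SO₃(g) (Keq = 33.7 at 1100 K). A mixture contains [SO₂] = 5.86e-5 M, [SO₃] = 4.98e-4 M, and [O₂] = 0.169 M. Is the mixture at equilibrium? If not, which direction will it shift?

Q = [SO₃]² / ([SO₂]²·[O₂]) = (4.98e-4)² / ((5.86e-5)²·(0.169)) = 427
Q = 427 > Keq = 33.7: net reverse reaction.

no; Q > K, reaction proceeds in reverse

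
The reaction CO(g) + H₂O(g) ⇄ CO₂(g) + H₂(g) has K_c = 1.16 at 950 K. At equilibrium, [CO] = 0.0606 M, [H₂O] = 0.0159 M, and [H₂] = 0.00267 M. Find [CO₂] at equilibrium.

At equilibrium, K_c = [CO₂]·[H₂] / ([CO]·[H₂O]) = 1.16.
([CO₂])·(0.00267) / ((0.0606)·(0.0159)) = 1.16
[CO₂] = 0.419 M

[CO₂] = 0.419 M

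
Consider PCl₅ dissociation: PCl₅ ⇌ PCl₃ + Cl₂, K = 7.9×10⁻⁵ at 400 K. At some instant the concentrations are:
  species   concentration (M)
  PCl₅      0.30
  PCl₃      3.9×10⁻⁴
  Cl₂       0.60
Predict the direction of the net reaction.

Q = [PCl₃]·[Cl₂] / [PCl₅] = (3.9×10⁻⁴)·(0.60) / (0.30) = 7.8×10⁻⁴
Q = 7.8×10⁻⁴ > K = 7.9×10⁻⁵, so the reverse reaction proceeds.

to the left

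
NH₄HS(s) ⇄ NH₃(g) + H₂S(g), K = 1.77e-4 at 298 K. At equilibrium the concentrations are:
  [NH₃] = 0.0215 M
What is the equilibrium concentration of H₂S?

[H₂S] = 0.00823 M

(NH₄HS is a pure solid — omitted from K.)
At equilibrium, K = [NH₃]·[H₂S] = 1.77e-4.
(0.0215)·([H₂S]) = 1.77e-4
[H₂S] = 0.00823 M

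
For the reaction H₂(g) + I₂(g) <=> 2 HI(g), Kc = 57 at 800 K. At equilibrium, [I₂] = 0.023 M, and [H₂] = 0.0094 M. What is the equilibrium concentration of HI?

[HI] = 0.11 M

At equilibrium, Kc = [HI]² / ([H₂]·[I₂]) = 57.
([HI])² / ((0.0094)·(0.023)) = 57
[HI]² = 0.0123 ⇒ [HI] = 0.11 M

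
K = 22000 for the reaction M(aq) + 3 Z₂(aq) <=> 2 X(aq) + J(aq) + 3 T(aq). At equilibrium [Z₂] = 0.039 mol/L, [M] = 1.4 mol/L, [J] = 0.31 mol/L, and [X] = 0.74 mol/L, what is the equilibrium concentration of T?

[T] = 2.2 mol/L

At equilibrium, K = [X]²·[J]·[T]³ / ([M]·[Z₂]³) = 22000.
(0.74)²·(0.31)·([T])³ / ((1.4)·(0.039)³) = 22000
[T]³ = 10.8 ⇒ [T] = 2.2 mol/L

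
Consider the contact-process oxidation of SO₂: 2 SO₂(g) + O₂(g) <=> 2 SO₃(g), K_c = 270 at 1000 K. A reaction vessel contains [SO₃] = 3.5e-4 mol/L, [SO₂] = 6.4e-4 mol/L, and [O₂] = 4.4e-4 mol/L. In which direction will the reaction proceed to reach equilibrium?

Q_c = [SO₃]² / ([SO₂]²·[O₂]) = (3.5e-4)² / ((6.4e-4)²·(4.4e-4)) = 680
Q_c = 680 > K_c = 270, so the reverse reaction proceeds.

reverse (toward reactants)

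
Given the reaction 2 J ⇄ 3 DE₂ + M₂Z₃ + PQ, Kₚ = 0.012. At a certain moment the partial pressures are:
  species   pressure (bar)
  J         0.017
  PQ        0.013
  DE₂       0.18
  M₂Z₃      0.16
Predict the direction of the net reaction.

Qₚ = P(DE₂)³·P(M₂Z₃)·P(PQ) / P(J)² = (0.18)³·(0.16)·(0.013) / (0.017)² = 0.042
Qₚ = 0.042 > Kₚ = 0.012, so the reverse reaction proceeds.

reverse (toward reactants)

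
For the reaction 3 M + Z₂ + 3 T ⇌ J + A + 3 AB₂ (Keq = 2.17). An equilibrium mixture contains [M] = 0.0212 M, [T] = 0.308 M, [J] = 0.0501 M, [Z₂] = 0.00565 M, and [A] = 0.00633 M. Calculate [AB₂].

At equilibrium, Keq = [J]·[A]·[AB₂]³ / ([M]³·[Z₂]·[T]³) = 2.17.
(0.0501)·(0.00633)·([AB₂])³ / ((0.0212)³·(0.00565)·(0.308)³) = 2.17
[AB₂]³ = 1.08×10⁻⁵ ⇒ [AB₂] = 0.0221 M

[AB₂] = 0.0221 M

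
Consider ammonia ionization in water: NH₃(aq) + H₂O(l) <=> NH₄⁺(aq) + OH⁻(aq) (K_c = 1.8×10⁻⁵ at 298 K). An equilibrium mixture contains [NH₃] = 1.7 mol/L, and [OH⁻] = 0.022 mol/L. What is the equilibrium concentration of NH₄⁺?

[NH₄⁺] = 0.0014 mol/L

(H₂O is a pure liquid — omitted from K_c.)
At equilibrium, K_c = [NH₄⁺]·[OH⁻] / [NH₃] = 1.8×10⁻⁵.
([NH₄⁺])·(0.022) / (1.7) = 1.8×10⁻⁵
[NH₄⁺] = 0.00139 = 0.0014 mol/L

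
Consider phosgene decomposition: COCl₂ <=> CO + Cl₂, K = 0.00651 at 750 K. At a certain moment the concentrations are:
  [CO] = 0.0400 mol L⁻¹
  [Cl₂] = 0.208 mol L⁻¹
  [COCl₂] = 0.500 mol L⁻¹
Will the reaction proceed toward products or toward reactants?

in the reverse direction

Q = [CO]·[Cl₂] / [COCl₂] = (0.0400)·(0.208) / (0.500) = 0.0166
Q = 0.0166 > K = 0.00651, so the reverse reaction proceeds.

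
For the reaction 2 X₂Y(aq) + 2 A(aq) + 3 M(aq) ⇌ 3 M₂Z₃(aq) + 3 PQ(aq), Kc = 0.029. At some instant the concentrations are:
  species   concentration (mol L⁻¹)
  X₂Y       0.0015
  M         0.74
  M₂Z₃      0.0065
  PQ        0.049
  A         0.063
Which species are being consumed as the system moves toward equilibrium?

Qc = [M₂Z₃]³·[PQ]³ / ([X₂Y]²·[A]²·[M]³) = (0.0065)³·(0.049)³ / ((0.0015)²·(0.063)²·(0.74)³) = 0.0089
Qc = 0.0089 < Kc = 0.029: net forward reaction.

X₂Y, A, M (reactants)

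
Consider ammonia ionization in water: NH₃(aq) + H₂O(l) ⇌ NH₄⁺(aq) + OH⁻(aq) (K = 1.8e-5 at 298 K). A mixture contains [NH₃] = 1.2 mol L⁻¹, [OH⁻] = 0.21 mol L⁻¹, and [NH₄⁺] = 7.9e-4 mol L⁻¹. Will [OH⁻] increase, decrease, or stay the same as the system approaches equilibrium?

(H₂O is a pure liquid — omitted from Q.)
Q = [NH₄⁺]·[OH⁻] / [NH₃] = (7.9e-4)·(0.21) / (1.2) = 1.4e-4
Q = 1.4e-4 > K = 1.8e-5: net reverse reaction.
OH⁻ is a product, so it decreases.

decrease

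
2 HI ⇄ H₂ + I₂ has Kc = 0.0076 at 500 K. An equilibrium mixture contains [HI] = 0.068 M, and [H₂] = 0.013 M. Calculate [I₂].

[I₂] = 0.0027 M

At equilibrium, Kc = [H₂]·[I₂] / [HI]² = 0.0076.
(0.013)·([I₂]) / (0.068)² = 0.0076
[I₂] = 0.00270 = 0.0027 M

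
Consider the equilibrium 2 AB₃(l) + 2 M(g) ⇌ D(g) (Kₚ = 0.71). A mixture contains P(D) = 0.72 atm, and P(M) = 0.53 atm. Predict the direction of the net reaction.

reverse (toward reactants)

(AB₃ is a pure liquid — omitted from Qₚ.)
Qₚ = P(D) / P(M)² = (0.72) / (0.53)² = 2.6
Qₚ = 2.6 > Kₚ = 0.71, so the reverse reaction proceeds.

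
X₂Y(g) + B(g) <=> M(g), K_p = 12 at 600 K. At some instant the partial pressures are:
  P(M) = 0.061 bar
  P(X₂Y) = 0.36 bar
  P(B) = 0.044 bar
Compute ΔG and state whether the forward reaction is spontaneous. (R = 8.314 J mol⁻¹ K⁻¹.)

ΔG = -5.67 kJ/mol; the forward reaction is spontaneous

Q_p = P(M) / (P(X₂Y)·P(B)) = (0.061) / ((0.36)·(0.044)) = 3.85
ΔG = RT ln(Q_p/K_p) = (8.314 J mol⁻¹ K⁻¹)(600 K) × ln(3.85/12)
   = (4.988 kJ/mol)(-1.137) = -5.67 kJ/mol
ΔG < 0, so the forward reaction is spontaneous (proceeds forward).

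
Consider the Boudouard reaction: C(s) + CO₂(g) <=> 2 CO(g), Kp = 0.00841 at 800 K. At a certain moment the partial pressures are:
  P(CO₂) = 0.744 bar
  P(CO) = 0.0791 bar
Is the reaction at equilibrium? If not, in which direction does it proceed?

at equilibrium

(C is a pure solid — omitted from Qp.)
Qp = P(CO)² / P(CO₂) = (0.0791)² / (0.744) = 0.00841
Qp = 0.00841 = Kp, so the system is already at equilibrium.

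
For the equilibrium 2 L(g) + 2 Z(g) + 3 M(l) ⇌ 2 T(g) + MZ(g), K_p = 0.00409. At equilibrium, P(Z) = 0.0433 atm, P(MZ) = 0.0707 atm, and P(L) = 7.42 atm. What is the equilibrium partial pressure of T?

P(T) = 0.0773 atm

(M is a pure liquid — omitted from K_p.)
At equilibrium, K_p = P(T)²·P(MZ) / (P(L)²·P(Z)²) = 0.00409.
(P(T))²·(0.0707) / ((7.42)²·(0.0433)²) = 0.00409
P(T)² = 0.00597 ⇒ P(T) = 0.0773 atm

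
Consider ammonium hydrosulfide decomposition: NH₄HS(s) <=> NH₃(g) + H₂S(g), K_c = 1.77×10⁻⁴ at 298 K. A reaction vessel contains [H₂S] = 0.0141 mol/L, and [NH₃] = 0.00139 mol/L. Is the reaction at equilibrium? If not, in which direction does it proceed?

forward (toward products)

(NH₄HS is a pure solid — omitted from Q_c.)
Q_c = [NH₃]·[H₂S] = (0.00139)·(0.0141) = 1.96×10⁻⁵
Q_c = 1.96×10⁻⁵ < K_c = 1.77×10⁻⁴, so the forward reaction proceeds.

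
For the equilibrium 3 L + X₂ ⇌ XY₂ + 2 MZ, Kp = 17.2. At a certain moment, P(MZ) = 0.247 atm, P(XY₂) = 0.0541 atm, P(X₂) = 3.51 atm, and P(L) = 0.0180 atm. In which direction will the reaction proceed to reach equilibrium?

Qp = P(XY₂)·P(MZ)² / (P(L)³·P(X₂)) = (0.0541)·(0.247)² / ((0.0180)³·(3.51)) = 161
Qp = 161 > Kp = 17.2, so the reverse reaction proceeds.

to the left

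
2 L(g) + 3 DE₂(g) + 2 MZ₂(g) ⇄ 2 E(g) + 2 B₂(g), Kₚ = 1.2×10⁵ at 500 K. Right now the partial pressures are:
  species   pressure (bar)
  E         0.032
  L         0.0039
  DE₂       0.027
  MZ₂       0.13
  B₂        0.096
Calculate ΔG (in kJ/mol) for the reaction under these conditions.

Qₚ = P(E)²·P(B₂)² / (P(L)²·P(DE₂)³·P(MZ₂)²) = (0.032)²·(0.096)² / ((0.0039)²·(0.027)³·(0.13)²) = 1.87×10⁶
ΔG = RT ln(Qₚ/Kₚ) = (8.314 J mol⁻¹ K⁻¹)(500 K) × ln(1.87×10⁶/1.2×10⁵)
   = (4.157 kJ/mol)(2.746) = 11.4 kJ/mol
ΔG > 0, so the forward reaction is non-spontaneous (proceeds in reverse).

ΔG = 11.4 kJ/mol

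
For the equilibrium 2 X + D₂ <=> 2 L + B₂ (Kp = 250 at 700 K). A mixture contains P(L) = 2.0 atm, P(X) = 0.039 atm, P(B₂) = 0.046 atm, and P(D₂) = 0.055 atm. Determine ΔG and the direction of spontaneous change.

ΔG = 12.7 kJ/mol; the forward reaction is non-spontaneous

Qp = P(L)²·P(B₂) / (P(X)²·P(D₂)) = (2.0)²·(0.046) / ((0.039)²·(0.055)) = 2200
ΔG = RT ln(Qp/Kp) = (8.314 J mol⁻¹ K⁻¹)(700 K) × ln(2200/250)
   = (5.820 kJ/mol)(2.175) = 12.7 kJ/mol
ΔG > 0, so the forward reaction is non-spontaneous (proceeds in reverse).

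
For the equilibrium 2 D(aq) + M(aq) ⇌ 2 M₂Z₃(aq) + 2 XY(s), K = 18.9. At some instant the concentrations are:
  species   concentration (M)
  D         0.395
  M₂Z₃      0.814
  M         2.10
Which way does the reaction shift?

to the right

(XY is a pure solid — omitted from Q.)
Q = [M₂Z₃]² / ([D]²·[M]) = (0.814)² / ((0.395)²·(2.10)) = 2.02
Q = 2.02 < K = 18.9, so the forward reaction proceeds.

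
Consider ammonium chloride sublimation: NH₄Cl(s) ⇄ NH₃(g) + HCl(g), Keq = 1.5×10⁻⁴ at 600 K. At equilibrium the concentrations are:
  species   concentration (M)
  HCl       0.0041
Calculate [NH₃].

[NH₃] = 0.037 M

(NH₄Cl is a pure solid — omitted from Keq.)
At equilibrium, Keq = [NH₃]·[HCl] = 1.5×10⁻⁴.
([NH₃])·(0.0041) = 1.5×10⁻⁴
[NH₃] = 0.0366 = 0.037 M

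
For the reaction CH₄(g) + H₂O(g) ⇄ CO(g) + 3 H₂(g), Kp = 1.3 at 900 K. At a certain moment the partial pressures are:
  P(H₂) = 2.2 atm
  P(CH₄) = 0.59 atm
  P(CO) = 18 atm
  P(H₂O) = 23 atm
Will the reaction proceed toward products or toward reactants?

toward reactants

Qp = P(CO)·P(H₂)³ / (P(CH₄)·P(H₂O)) = (18)·(2.2)³ / ((0.59)·(23)) = 14
Qp = 14 > Kp = 1.3, so the reverse reaction proceeds.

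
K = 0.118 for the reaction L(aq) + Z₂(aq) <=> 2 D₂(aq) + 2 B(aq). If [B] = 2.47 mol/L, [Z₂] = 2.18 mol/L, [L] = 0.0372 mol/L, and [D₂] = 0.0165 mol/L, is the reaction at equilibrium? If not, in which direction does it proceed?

Q = [D₂]²·[B]² / ([L]·[Z₂]) = (0.0165)²·(2.47)² / ((0.0372)·(2.18)) = 0.0205
Q = 0.0205 < K = 0.118, so the forward reaction proceeds.

in the forward direction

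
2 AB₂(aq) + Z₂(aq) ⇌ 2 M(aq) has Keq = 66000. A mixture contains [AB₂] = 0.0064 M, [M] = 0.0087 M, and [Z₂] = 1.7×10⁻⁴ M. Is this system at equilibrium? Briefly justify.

Q = [M]² / ([AB₂]²·[Z₂]) = (0.0087)² / ((0.0064)²·(1.7×10⁻⁴)) = 11000
Q = 11000 < Keq = 66000: net forward reaction.

no; Q < K, reaction proceeds forward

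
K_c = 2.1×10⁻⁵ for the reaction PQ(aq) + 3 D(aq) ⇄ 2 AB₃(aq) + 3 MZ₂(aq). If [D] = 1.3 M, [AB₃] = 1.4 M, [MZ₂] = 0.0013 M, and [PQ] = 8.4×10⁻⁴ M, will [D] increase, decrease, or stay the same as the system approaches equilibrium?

Q_c = [AB₃]²·[MZ₂]³ / ([PQ]·[D]³) = (1.4)²·(0.0013)³ / ((8.4×10⁻⁴)·(1.3)³) = 2.3×10⁻⁶
Q_c = 2.3×10⁻⁶ < K_c = 2.1×10⁻⁵: net forward reaction.
D is a reactant, so it decreases.

decrease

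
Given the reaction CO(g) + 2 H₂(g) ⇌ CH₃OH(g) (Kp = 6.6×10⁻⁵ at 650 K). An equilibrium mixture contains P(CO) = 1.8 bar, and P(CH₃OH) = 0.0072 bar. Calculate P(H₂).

At equilibrium, Kp = P(CH₃OH) / (P(CO)·P(H₂)²) = 6.6×10⁻⁵.
(0.0072) / ((1.8)·(P(H₂))²) = 6.6×10⁻⁵
P(H₂)² = 60.6 ⇒ P(H₂) = 7.8 bar

P(H₂) = 7.8 bar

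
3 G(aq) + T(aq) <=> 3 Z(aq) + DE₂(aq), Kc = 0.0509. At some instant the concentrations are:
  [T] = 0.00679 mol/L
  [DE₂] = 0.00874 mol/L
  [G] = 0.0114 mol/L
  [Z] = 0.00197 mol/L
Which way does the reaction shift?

forward (toward products)

Qc = [Z]³·[DE₂] / ([G]³·[T]) = (0.00197)³·(0.00874) / ((0.0114)³·(0.00679)) = 0.00664
Qc = 0.00664 < Kc = 0.0509, so the forward reaction proceeds.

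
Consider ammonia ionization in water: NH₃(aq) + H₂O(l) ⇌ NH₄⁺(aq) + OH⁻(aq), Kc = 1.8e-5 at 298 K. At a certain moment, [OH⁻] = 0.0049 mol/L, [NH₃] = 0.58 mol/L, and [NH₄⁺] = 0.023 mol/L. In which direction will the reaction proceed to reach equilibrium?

reverse (toward reactants)

(H₂O is a pure liquid — omitted from Qc.)
Qc = [NH₄⁺]·[OH⁻] / [NH₃] = (0.023)·(0.0049) / (0.58) = 1.9e-4
Qc = 1.9e-4 > Kc = 1.8e-5, so the reverse reaction proceeds.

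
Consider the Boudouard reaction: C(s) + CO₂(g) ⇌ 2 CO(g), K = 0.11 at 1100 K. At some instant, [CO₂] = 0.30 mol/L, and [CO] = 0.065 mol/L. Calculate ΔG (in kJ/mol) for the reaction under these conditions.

ΔG = -18.8 kJ/mol

(C is a pure solid — omitted from Q.)
Q = [CO]² / [CO₂] = (0.065)² / (0.30) = 0.0141
ΔG = RT ln(Q/K) = (8.314 J mol⁻¹ K⁻¹)(1100 K) × ln(0.0141/0.11)
   = (9.145 kJ/mol)(-2.054) = -18.8 kJ/mol
ΔG < 0, so the forward reaction is spontaneous (proceeds forward).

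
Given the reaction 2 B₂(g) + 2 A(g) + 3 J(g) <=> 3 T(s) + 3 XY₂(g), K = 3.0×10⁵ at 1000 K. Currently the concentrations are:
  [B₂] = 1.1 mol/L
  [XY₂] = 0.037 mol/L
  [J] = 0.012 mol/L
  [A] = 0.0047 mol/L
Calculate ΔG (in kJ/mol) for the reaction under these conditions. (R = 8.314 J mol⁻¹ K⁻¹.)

ΔG = 10.8 kJ/mol

(T is a pure solid — omitted from Q.)
Q = [XY₂]³ / ([B₂]²·[A]²·[J]³) = (0.037)³ / ((1.1)²·(0.0047)²·(0.012)³) = 1.10×10⁶
ΔG = RT ln(Q/K) = (8.314 J mol⁻¹ K⁻¹)(1000 K) × ln(1.10×10⁶/3.0×10⁵)
   = (8.314 kJ/mol)(1.299) = 10.8 kJ/mol
ΔG > 0, so the forward reaction is non-spontaneous (proceeds in reverse).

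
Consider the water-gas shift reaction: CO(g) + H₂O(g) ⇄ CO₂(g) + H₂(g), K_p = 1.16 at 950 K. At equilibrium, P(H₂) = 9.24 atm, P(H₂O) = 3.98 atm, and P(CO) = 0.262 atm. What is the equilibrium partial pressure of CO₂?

P(CO₂) = 0.131 atm

At equilibrium, K_p = P(CO₂)·P(H₂) / (P(CO)·P(H₂O)) = 1.16.
(P(CO₂))·(9.24) / ((0.262)·(3.98)) = 1.16
P(CO₂) = 0.131 atm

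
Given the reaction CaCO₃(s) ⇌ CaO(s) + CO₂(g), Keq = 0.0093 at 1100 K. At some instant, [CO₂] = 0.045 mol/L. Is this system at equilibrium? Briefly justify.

(CaCO₃, CaO are pure solids — omitted from Q.)
Q = [CO₂] = 0.045
Q = 0.045 > Keq = 0.0093: net reverse reaction.

no; Q > K, reaction proceeds in reverse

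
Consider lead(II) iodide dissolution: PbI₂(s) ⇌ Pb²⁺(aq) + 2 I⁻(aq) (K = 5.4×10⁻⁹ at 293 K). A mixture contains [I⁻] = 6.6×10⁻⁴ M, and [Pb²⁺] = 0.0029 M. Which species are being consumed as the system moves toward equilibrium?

PbI₂ (reactants)

(PbI₂ is a pure solid — omitted from Q.)
Q = [Pb²⁺]·[I⁻]² = (0.0029)·(6.6×10⁻⁴)² = 1.3×10⁻⁹
Q = 1.3×10⁻⁹ < K = 5.4×10⁻⁹: net forward reaction.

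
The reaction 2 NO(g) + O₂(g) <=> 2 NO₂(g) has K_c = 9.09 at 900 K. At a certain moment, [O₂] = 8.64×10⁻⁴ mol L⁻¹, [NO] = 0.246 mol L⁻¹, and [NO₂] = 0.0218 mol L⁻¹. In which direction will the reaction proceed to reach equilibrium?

neither direction; the system is at equilibrium

Q_c = [NO₂]² / ([NO]²·[O₂]) = (0.0218)² / ((0.246)²·(8.64×10⁻⁴)) = 9.09
Q_c = 9.09 = K_c, so the system is already at equilibrium.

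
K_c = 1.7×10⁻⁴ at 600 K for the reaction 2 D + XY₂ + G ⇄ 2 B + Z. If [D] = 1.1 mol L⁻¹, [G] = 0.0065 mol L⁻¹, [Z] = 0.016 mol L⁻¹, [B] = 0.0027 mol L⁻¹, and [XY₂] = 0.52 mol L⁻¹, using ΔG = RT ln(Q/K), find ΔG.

ΔG = -8.91 kJ/mol

Q_c = [B]²·[Z] / ([D]²·[XY₂]·[G]) = (0.0027)²·(0.016) / ((1.1)²·(0.52)·(0.0065)) = 2.85×10⁻⁵
ΔG = RT ln(Q_c/K_c) = (8.314 J mol⁻¹ K⁻¹)(600 K) × ln(2.85×10⁻⁵/1.7×10⁻⁴)
   = (4.988 kJ/mol)(-1.786) = -8.91 kJ/mol
ΔG < 0, so the forward reaction is spontaneous (proceeds forward).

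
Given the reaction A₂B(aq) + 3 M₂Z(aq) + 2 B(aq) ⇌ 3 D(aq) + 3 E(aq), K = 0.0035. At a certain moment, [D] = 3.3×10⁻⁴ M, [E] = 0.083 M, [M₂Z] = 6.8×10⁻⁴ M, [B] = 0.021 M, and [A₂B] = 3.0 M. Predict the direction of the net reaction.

Q = [D]³·[E]³ / ([A₂B]·[M₂Z]³·[B]²) = (3.3×10⁻⁴)³·(0.083)³ / ((3.0)·(6.8×10⁻⁴)³·(0.021)²) = 0.049
Q = 0.049 > K = 0.0035, so the reverse reaction proceeds.

in the reverse direction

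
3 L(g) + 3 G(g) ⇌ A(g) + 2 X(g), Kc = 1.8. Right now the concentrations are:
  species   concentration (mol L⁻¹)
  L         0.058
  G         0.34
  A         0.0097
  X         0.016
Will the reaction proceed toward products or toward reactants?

toward products

Qc = [A]·[X]² / ([L]³·[G]³) = (0.0097)·(0.016)² / ((0.058)³·(0.34)³) = 0.32
Qc = 0.32 < Kc = 1.8, so the forward reaction proceeds.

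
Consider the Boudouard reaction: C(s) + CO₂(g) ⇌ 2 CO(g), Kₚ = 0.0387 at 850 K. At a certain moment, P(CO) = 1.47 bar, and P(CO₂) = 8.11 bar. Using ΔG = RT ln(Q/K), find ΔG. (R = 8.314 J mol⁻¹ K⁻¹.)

(C is a pure solid — omitted from Qₚ.)
Qₚ = P(CO)² / P(CO₂) = (1.47)² / (8.11) = 0.266
ΔG = RT ln(Qₚ/Kₚ) = (8.314 J mol⁻¹ K⁻¹)(850 K) × ln(0.266/0.0387)
   = (7.067 kJ/mol)(1.928) = 13.6 kJ/mol
ΔG > 0, so the forward reaction is non-spontaneous (proceeds in reverse).

ΔG = 13.6 kJ/mol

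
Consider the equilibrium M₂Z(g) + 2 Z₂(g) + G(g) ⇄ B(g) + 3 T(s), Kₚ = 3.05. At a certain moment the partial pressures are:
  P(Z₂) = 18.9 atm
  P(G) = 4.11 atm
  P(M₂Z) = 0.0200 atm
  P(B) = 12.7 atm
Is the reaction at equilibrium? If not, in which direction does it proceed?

toward products

(T is a pure solid — omitted from Qₚ.)
Qₚ = P(B) / (P(M₂Z)·P(Z₂)²·P(G)) = (12.7) / ((0.0200)·(18.9)²·(4.11)) = 0.433
Qₚ = 0.433 < Kₚ = 3.05, so the forward reaction proceeds.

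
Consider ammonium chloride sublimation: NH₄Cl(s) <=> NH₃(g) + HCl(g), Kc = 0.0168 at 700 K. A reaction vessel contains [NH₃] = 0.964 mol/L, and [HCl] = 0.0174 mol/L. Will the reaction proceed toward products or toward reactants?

at equilibrium

(NH₄Cl is a pure solid — omitted from Qc.)
Qc = [NH₃]·[HCl] = (0.964)·(0.0174) = 0.0168
Qc = 0.0168 = Kc, so the system is already at equilibrium.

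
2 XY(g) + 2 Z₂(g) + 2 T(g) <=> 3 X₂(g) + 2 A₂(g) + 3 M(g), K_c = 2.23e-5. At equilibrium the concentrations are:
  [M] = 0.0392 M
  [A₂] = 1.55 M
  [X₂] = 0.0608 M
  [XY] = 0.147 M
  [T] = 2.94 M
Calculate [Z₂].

[Z₂] = 0.0884 M

At equilibrium, K_c = [X₂]³·[A₂]²·[M]³ / ([XY]²·[Z₂]²·[T]²) = 2.23e-5.
(0.0608)³·(1.55)²·(0.0392)³ / ((0.147)²·([Z₂])²·(2.94)²) = 2.23e-5
[Z₂]² = 0.00781 ⇒ [Z₂] = 0.0884 M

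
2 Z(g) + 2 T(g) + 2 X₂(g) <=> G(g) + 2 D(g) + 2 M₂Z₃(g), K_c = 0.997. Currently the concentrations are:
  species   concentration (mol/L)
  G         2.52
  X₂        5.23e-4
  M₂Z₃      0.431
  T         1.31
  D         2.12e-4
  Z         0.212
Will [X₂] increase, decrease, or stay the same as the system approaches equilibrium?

Q_c = [G]·[D]²·[M₂Z₃]² / ([Z]²·[T]²·[X₂]²) = (2.52)·(2.12e-4)²·(0.431)² / ((0.212)²·(1.31)²·(5.23e-4)²) = 0.997
Q_c = 0.997 = K_c; the system is at equilibrium.

stay the same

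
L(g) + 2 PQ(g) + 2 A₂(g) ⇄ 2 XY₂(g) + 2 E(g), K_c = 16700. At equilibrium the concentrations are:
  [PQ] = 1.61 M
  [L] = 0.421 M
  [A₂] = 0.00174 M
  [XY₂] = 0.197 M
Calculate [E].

[E] = 1.19 M

At equilibrium, K_c = [XY₂]²·[E]² / ([L]·[PQ]²·[A₂]²) = 16700.
(0.197)²·([E])² / ((0.421)·(1.61)²·(0.00174)²) = 16700
[E]² = 1.42 ⇒ [E] = 1.19 M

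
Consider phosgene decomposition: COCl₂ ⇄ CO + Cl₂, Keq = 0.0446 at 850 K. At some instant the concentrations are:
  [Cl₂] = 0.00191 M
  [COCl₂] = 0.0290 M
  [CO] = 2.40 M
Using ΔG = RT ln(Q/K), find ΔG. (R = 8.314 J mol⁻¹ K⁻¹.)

ΔG = 8.94 kJ/mol

Q = [CO]·[Cl₂] / [COCl₂] = (2.40)·(0.00191) / (0.0290) = 0.158
ΔG = RT ln(Q/Keq) = (8.314 J mol⁻¹ K⁻¹)(850 K) × ln(0.158/0.0446)
   = (7.067 kJ/mol)(1.265) = 8.94 kJ/mol
ΔG > 0, so the forward reaction is non-spontaneous (proceeds in reverse).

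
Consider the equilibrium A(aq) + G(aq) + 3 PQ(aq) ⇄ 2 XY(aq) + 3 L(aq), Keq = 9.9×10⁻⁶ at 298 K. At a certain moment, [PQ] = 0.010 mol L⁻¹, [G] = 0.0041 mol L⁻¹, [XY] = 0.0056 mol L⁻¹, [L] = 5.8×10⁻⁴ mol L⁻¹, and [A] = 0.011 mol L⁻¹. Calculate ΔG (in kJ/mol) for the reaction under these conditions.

Q = [XY]²·[L]³ / ([A]·[G]·[PQ]³) = (0.0056)²·(5.8×10⁻⁴)³ / ((0.011)·(0.0041)·(0.010)³) = 1.36×10⁻⁴
ΔG = RT ln(Q/Keq) = (8.314 J mol⁻¹ K⁻¹)(298 K) × ln(1.36×10⁻⁴/9.9×10⁻⁶)
   = (2.478 kJ/mol)(2.620) = 6.49 kJ/mol
ΔG > 0, so the forward reaction is non-spontaneous (proceeds in reverse).

ΔG = 6.49 kJ/mol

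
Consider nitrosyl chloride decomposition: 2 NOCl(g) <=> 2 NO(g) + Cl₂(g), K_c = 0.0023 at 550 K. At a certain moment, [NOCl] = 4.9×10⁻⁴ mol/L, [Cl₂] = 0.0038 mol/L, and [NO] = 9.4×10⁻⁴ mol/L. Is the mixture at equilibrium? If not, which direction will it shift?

Q_c = [NO]²·[Cl₂] / [NOCl]² = (9.4×10⁻⁴)²·(0.0038) / (4.9×10⁻⁴)² = 0.014
Q_c = 0.014 > K_c = 0.0023: net reverse reaction.

no; Q > K, reaction proceeds in reverse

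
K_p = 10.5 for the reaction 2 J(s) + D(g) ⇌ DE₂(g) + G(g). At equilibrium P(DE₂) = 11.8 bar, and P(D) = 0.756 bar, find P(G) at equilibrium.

P(G) = 0.673 bar

(J is a pure solid — omitted from K_p.)
At equilibrium, K_p = P(DE₂)·P(G) / P(D) = 10.5.
(11.8)·(P(G)) / (0.756) = 10.5
P(G) = 0.673 bar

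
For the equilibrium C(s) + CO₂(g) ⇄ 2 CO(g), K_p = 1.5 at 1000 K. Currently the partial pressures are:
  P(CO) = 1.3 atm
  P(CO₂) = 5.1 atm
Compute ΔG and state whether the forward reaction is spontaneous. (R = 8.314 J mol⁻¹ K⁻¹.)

(C is a pure solid — omitted from Q_p.)
Q_p = P(CO)² / P(CO₂) = (1.3)² / (5.1) = 0.331
ΔG = RT ln(Q_p/K_p) = (8.314 J mol⁻¹ K⁻¹)(1000 K) × ln(0.331/1.5)
   = (8.314 kJ/mol)(-1.511) = -12.6 kJ/mol
ΔG < 0, so the forward reaction is spontaneous (proceeds forward).

ΔG = -12.6 kJ/mol; the forward reaction is spontaneous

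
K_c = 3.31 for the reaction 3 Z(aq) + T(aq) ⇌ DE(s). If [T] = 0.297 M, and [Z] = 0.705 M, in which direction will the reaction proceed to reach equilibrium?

reverse (toward reactants)

(DE is a pure solid — omitted from Q_c.)
Q_c = 1 / ([Z]³·[T]) = 1 / ((0.705)³·(0.297)) = 9.61
Q_c = 9.61 > K_c = 3.31, so the reverse reaction proceeds.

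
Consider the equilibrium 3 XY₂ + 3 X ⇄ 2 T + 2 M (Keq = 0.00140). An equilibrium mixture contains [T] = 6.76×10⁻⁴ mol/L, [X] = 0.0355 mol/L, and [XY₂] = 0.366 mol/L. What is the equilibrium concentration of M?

At equilibrium, Keq = [T]²·[M]² / ([XY₂]³·[X]³) = 0.00140.
(6.76×10⁻⁴)²·([M])² / ((0.366)³·(0.0355)³) = 0.00140
[M]² = 0.00672 ⇒ [M] = 0.0820 mol/L

[M] = 0.0820 mol/L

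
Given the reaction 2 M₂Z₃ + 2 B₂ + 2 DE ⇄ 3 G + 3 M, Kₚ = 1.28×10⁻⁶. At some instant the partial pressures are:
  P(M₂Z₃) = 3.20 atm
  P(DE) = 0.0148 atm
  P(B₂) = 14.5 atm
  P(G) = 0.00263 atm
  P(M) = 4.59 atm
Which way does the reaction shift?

to the left

Qₚ = P(G)³·P(M)³ / (P(M₂Z₃)²·P(B₂)²·P(DE)²) = (0.00263)³·(4.59)³ / ((3.20)²·(14.5)²·(0.0148)²) = 3.73×10⁻⁶
Qₚ = 3.73×10⁻⁶ > Kₚ = 1.28×10⁻⁶, so the reverse reaction proceeds.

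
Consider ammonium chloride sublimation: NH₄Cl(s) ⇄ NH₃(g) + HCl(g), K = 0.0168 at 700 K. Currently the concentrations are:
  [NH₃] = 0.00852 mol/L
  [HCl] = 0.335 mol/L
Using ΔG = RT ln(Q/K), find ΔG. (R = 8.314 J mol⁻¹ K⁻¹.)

ΔG = -10.3 kJ/mol

(NH₄Cl is a pure solid — omitted from Q.)
Q = [NH₃]·[HCl] = (0.00852)·(0.335) = 0.00285
ΔG = RT ln(Q/K) = (8.314 J mol⁻¹ K⁻¹)(700 K) × ln(0.00285/0.0168)
   = (5.820 kJ/mol)(-1.774) = -10.3 kJ/mol
ΔG < 0, so the forward reaction is spontaneous (proceeds forward).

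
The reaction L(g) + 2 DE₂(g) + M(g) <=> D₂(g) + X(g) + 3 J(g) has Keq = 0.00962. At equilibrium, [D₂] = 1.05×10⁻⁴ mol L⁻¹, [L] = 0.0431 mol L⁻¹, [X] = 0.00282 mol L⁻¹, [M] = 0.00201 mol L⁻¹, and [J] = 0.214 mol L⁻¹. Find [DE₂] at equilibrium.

[DE₂] = 0.0590 mol L⁻¹

At equilibrium, Keq = [D₂]·[X]·[J]³ / ([L]·[DE₂]²·[M]) = 0.00962.
(1.05×10⁻⁴)·(0.00282)·(0.214)³ / ((0.0431)·([DE₂])²·(0.00201)) = 0.00962
[DE₂]² = 0.00348 ⇒ [DE₂] = 0.0590 mol L⁻¹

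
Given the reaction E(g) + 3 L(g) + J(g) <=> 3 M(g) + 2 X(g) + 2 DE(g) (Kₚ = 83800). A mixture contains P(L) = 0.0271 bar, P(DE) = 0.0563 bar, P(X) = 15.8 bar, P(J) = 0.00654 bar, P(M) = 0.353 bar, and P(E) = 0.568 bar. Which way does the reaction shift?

toward reactants

Qₚ = P(M)³·P(X)²·P(DE)² / (P(E)·P(L)³·P(J)) = (0.353)³·(15.8)²·(0.0563)² / ((0.568)·(0.0271)³·(0.00654)) = 4.71×10⁵
Qₚ = 4.71×10⁵ > Kₚ = 83800, so the reverse reaction proceeds.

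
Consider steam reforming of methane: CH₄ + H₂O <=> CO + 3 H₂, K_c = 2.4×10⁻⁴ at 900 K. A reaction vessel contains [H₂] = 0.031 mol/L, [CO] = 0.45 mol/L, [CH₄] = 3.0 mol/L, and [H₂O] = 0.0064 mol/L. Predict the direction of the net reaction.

reverse (toward reactants)

Q_c = [CO]·[H₂]³ / ([CH₄]·[H₂O]) = (0.45)·(0.031)³ / ((3.0)·(0.0064)) = 7.0×10⁻⁴
Q_c = 7.0×10⁻⁴ > K_c = 2.4×10⁻⁴, so the reverse reaction proceeds.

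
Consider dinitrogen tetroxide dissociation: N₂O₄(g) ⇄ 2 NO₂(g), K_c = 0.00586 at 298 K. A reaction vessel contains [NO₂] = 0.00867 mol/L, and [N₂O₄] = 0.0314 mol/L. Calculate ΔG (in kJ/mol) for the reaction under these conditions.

ΔG = -2.22 kJ/mol

Q_c = [NO₂]² / [N₂O₄] = (0.00867)² / (0.0314) = 0.00239
ΔG = RT ln(Q_c/K_c) = (8.314 J mol⁻¹ K⁻¹)(298 K) × ln(0.00239/0.00586)
   = (2.478 kJ/mol)(-0.8969) = -2.22 kJ/mol
ΔG < 0, so the forward reaction is spontaneous (proceeds forward).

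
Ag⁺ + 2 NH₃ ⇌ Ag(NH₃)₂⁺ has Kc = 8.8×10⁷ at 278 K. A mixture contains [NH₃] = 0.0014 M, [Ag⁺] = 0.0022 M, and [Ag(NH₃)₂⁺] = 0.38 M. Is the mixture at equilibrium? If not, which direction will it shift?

yes, at equilibrium

Qc = [Ag(NH₃)₂⁺] / ([Ag⁺]·[NH₃]²) = (0.38) / ((0.0022)·(0.0014)²) = 8.8×10⁷
Qc = 8.8×10⁷ = Kc; the system is at equilibrium.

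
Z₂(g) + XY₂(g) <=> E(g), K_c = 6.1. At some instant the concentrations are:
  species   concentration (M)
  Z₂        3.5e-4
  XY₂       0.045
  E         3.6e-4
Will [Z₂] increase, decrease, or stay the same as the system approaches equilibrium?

Q_c = [E] / ([Z₂]·[XY₂]) = (3.6e-4) / ((3.5e-4)·(0.045)) = 23
Q_c = 23 > K_c = 6.1: net reverse reaction.
Z₂ is a reactant, so it increases.

increase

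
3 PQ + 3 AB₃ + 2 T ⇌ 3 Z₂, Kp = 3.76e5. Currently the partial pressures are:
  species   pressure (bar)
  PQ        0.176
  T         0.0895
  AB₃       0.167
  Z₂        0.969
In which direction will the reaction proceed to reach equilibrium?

Qp = P(Z₂)³ / (P(PQ)³·P(AB₃)³·P(T)²) = (0.969)³ / ((0.176)³·(0.167)³·(0.0895)²) = 4.47e6
Qp = 4.47e6 > Kp = 3.76e5, so the reverse reaction proceeds.

toward reactants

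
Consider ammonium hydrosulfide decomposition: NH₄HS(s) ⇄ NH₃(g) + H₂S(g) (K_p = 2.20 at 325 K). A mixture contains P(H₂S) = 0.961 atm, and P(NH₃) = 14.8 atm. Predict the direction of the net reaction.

(NH₄HS is a pure solid — omitted from Q_p.)
Q_p = P(NH₃)·P(H₂S) = (14.8)·(0.961) = 14.2
Q_p = 14.2 > K_p = 2.20, so the reverse reaction proceeds.

toward reactants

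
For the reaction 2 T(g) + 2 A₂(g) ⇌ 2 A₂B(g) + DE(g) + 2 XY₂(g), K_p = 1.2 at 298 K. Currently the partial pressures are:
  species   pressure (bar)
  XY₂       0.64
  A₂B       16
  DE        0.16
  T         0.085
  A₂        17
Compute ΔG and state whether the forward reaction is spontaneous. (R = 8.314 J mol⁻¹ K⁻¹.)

ΔG = 4.71 kJ/mol; the forward reaction is non-spontaneous

Q_p = P(A₂B)²·P(DE)·P(XY₂)² / (P(T)²·P(A₂)²) = (16)²·(0.16)·(0.64)² / ((0.085)²·(17)²) = 8.03
ΔG = RT ln(Q_p/K_p) = (8.314 J mol⁻¹ K⁻¹)(298 K) × ln(8.03/1.2)
   = (2.478 kJ/mol)(1.901) = 4.71 kJ/mol
ΔG > 0, so the forward reaction is non-spontaneous (proceeds in reverse).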